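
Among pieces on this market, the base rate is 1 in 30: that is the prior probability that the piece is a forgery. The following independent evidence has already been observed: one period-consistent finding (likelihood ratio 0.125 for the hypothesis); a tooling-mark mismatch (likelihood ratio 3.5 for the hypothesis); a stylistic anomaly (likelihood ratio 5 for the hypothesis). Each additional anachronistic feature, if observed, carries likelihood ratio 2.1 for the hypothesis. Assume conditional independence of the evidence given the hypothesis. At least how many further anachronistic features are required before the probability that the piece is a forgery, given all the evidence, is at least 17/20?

6

Prior odds = (1/30)/(29/30) = 1/29.
Combined Bayes factor of the evidence already in hand = 0.125 × 3.5 × 5 = 2.1875.
Odds after that evidence = (1/29) × 2.1875 = 35/464.
Target odds = 0.85/0.15 = 17/3.
Need 2.1ⁿ ≥ 17/3 ÷ (35/464) = 7888/105.
2.1⁵ = 4084101/100000 falls short of 7888/105 but 2.1⁶ = 85766121/1000000 reaches it, so n = 6.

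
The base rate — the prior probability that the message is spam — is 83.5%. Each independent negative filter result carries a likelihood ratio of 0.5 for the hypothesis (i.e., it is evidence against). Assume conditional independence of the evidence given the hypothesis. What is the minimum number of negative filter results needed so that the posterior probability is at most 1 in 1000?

13

Prior odds: 0.835 ÷ 0.165 = 167/33.
Likelihood ratio per negative filter result = 0.5.
Target odds: 0.001 ÷ 0.999 = 1/999.
Require 0.5ⁿ ≤ 1/999 ÷ (167/33) = 11/55611.
0.5¹² = 1/4096 is still above 11/55611 but 0.5¹³ = 1/8192 is at or below it, so n = 13.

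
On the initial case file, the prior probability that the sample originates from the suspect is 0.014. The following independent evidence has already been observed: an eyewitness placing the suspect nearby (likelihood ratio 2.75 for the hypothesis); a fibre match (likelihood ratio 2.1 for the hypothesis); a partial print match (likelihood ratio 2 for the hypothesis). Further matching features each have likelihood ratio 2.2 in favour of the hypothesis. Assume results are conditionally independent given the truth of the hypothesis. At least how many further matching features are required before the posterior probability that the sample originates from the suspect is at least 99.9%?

12

Prior odds = 0.014/0.986 = 7/493.
Combined Bayes factor of the evidence already in hand = 2.75 × 2.1 × 2 = 11.55.
Odds after that evidence = (7/493) × 11.55 = 1617/9860.
Target odds = 0.999/0.001 = 999.
Need 2.2ⁿ ≥ 999 ÷ (1617/9860) = 3283380/539.
2.2¹¹ ≈5843.18 falls short of 3283380/539 but 2.2¹² ≈12855 reaches it, so n = 12.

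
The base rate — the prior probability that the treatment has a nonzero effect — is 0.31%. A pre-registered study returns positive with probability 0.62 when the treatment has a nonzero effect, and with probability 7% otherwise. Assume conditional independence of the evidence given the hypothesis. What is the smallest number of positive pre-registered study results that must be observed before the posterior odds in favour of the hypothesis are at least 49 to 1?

5

Prior odds: 0.0031 ÷ 0.9969 = 31/9969.
Likelihood ratio of a positive result = 0.62/0.07 = 62/7.
Target odds = 49.
Require (62/7)ⁿ ≥ 49 ÷ (31/9969) = 488481/31.
(62/7)⁴ = 14776336/2401 falls short of 488481/31 but (62/7)⁵ = 916132832/16807 reaches it, so n = 5.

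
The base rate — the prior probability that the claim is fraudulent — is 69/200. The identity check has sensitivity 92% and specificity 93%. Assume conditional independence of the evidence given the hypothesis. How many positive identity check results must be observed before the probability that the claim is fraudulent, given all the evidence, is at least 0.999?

3

Prior odds: 0.345 ÷ 0.655 = 69/131.
False-positive rate = 1 − 0.93 = 0.07; likelihood ratio of a positive = 0.92/0.07 = 92/7.
Target odds: 0.999 ÷ 0.001 = 999.
Require (92/7)ⁿ ≥ 999 ÷ (69/131) = 43623/23.
(92/7)² = 8464/49 falls short of 43623/23 but (92/7)³ = 778688/343 reaches it, so n = 3.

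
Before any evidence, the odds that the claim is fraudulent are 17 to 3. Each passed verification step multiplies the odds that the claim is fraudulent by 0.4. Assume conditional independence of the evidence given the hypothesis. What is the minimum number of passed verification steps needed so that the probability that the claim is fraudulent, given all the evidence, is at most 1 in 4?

Prior odds = 17/3.
Likelihood ratio per passed verification step = 0.4.
Target posterior odds = 0.25/0.75 = 1/3.
Require 0.4ⁿ ≤ 1/3 ÷ (17/3) = 1/17.
0.4³ = 0.064 is still above 1/17 but 0.4⁴ = 0.0256 is at or below it, so n = 4.

4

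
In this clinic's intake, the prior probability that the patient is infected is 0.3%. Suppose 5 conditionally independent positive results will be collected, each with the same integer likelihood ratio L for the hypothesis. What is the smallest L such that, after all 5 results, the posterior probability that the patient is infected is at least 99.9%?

Prior odds = 0.003/0.997 = 3/997.
Target odds = 0.999/0.001 = 999.
Need L⁵ ≥ 999 ÷ (3/997) = 332001.
12⁵ = 248832 < 332001 ≤ 371293 = 13⁵, so L = 13.

13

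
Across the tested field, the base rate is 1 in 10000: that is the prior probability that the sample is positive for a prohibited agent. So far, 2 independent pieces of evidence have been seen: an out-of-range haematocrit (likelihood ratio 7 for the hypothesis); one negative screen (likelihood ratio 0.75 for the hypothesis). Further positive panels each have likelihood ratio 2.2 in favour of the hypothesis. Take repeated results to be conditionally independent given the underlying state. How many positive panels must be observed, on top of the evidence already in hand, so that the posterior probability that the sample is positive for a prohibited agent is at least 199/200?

17

Prior odds = 0.0001/0.9999 = 1/9999.
Combined Bayes factor of the evidence already in hand = 7 × 0.75 = 5.25.
Odds after that evidence = (1/9999) × 5.25 = 7/13332.
Target odds = 0.995/0.005 = 199.
Need 2.2ⁿ ≥ 199 ÷ (7/13332) = 2653068/7.
2.2¹⁶ ≈301136 falls short of 2653068/7 but 2.2¹⁷ ≈662500 reaches it, so n = 17.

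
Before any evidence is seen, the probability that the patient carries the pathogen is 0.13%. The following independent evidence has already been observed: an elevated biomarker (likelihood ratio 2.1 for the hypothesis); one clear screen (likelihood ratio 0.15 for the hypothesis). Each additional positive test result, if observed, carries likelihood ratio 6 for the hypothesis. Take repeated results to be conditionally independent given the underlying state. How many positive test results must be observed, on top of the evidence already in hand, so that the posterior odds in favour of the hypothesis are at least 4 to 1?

6

Prior odds = 0.0013/0.9987 = 13/9987.
Combined Bayes factor of the evidence already in hand = 2.1 × 0.15 = 0.315.
Odds after that evidence = (13/9987) × 0.315 = 273/665800.
Target odds = 4.
Need 6ⁿ ≥ 4 ÷ (273/665800) = 2663200/273.
6⁵ = 7776 falls short of 2663200/273 but 6⁶ = 46656 reaches it, so n = 6.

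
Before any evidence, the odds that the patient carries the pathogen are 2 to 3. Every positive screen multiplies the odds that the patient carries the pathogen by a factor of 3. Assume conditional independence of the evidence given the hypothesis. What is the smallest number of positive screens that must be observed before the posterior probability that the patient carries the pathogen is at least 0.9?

3

Prior odds = 2/3.
Likelihood ratio per positive screen = 3.
Target posterior odds = 0.9/0.1 = 9.
Need (2/3) × 3ⁿ ≥ 9, i.e. 3ⁿ ≥ 13.5.
3² = 9 falls short of 13.5 but 3³ = 27 reaches it, so n = 3.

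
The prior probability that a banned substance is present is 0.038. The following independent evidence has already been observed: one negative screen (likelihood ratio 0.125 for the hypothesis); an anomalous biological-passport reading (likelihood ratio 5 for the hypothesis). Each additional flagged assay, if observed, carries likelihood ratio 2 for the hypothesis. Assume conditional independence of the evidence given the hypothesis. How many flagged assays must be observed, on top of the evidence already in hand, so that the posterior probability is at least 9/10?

9

Prior odds = 0.038/0.962 = 19/481.
Combined Bayes factor of the evidence already in hand = 0.125 × 5 = 0.625.
Odds after that evidence = (19/481) × 0.625 = 95/3848.
Target odds = 0.9/0.1 = 9.
Need 2ⁿ ≥ 9 ÷ (95/3848) = 34632/95.
2⁸ = 256 falls short of 34632/95 but 2⁹ = 512 reaches it, so n = 9.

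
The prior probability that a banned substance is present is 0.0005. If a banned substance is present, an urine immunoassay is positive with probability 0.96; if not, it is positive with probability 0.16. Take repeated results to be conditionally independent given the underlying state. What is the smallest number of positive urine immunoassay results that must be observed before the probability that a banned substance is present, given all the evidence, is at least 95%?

Prior odds: 0.0005 ÷ 0.9995 = 1/1999.
Likelihood ratio of a positive = 0.96/0.16 = 6.
Target odds: 0.95 ÷ 0.05 = 19.
Require 6ⁿ ≥ 19 ÷ (1/1999) = 37981.
6⁵ = 7776 falls short of 37981 but 6⁶ = 46656 reaches it, so n = 6.

6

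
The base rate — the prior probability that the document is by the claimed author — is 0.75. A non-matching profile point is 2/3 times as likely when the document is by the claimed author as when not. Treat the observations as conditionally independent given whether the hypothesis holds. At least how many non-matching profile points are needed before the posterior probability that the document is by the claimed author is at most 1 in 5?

7

Prior odds: 0.75 ÷ 0.25 = 3.
Likelihood ratio per non-matching profile point = 2/3.
Target odds: 0.2 ÷ 0.8 = 0.25.
Need 3 × (2/3)ⁿ ≤ 0.25, i.e. (2/3)ⁿ ≤ 1/12.
(2/3)⁶ = 64/729 is still above 1/12 but (2/3)⁷ = 128/2187 is at or below it, so n = 7.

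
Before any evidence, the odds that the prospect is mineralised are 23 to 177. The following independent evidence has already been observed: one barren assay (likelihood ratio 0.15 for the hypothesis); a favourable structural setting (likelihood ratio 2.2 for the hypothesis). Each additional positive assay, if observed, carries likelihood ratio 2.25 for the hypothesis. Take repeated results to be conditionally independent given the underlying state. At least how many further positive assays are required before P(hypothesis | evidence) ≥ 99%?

Prior odds = 23/177.
Combined Bayes factor of the evidence already in hand = 0.15 × 2.2 = 0.33.
Odds after that evidence = (23/177) × 0.33 = 253/5900.
Target odds = 0.99/0.01 = 99.
Need 2.25ⁿ ≥ 99 ÷ (253/5900) = 53100/23.
2.25⁹ = 387420489/262144 falls short of 53100/23 but 2.25¹⁰ ≈3325.26 reaches it, so n = 10.

10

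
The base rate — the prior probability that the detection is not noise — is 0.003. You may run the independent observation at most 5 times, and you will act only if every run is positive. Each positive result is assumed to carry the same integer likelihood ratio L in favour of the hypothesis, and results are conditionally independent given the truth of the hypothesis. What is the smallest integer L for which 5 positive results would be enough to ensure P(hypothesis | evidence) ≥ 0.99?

9

Prior odds = 0.003/0.997 = 3/997.
Target odds = 0.99/0.01 = 99.
Need L⁵ ≥ 99 ÷ (3/997) = 32901.
8⁵ = 32768 < 32901 ≤ 59049 = 9⁵, so L = 9.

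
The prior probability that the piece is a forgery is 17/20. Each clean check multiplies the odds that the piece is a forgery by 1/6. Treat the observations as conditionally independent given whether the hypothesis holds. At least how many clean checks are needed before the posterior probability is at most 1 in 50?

4

Prior odds: 0.85 ÷ 0.15 = 17/3.
Likelihood ratio per clean check = 1/6.
Target posterior odds = 0.02/0.98 = 1/49.
Need (17/3) × (1/6)ⁿ ≤ 1/49, i.e. (1/6)ⁿ ≤ 3/833.
(1/6)³ = 1/216 is still above 3/833 but (1/6)⁴ = 1/1296 is at or below it, so n = 4.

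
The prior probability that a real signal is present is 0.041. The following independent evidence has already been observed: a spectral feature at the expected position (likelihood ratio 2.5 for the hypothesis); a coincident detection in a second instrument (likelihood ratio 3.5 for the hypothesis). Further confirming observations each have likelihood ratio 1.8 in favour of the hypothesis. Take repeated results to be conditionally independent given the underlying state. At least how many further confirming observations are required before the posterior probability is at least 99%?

Prior odds = 0.041/0.959 = 41/959.
Combined Bayes factor of the evidence already in hand = 2.5 × 3.5 = 8.75.
Odds after that evidence = (41/959) × 8.75 = 205/548.
Target odds = 0.99/0.01 = 99.
Need 1.8ⁿ ≥ 99 ÷ (205/548) = 54252/205.
1.8⁹ = 387420489/1953125 falls short of 54252/205 but 1.8¹⁰ ≈357.047 reaches it, so n = 10.

10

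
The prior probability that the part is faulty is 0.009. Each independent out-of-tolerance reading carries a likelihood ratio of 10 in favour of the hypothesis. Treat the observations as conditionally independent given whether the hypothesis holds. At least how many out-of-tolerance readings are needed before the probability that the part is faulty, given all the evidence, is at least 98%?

Prior odds = 0.009/0.991 = 9/991.
Likelihood ratio per out-of-tolerance reading = 10.
Target posterior odds = 0.98/0.02 = 49.
Need (9/991) × 10ⁿ ≥ 49, i.e. 10ⁿ ≥ 48559/9.
10³ = 1000 falls short of 48559/9 but 10⁴ = 10000 reaches it, so n = 4.

4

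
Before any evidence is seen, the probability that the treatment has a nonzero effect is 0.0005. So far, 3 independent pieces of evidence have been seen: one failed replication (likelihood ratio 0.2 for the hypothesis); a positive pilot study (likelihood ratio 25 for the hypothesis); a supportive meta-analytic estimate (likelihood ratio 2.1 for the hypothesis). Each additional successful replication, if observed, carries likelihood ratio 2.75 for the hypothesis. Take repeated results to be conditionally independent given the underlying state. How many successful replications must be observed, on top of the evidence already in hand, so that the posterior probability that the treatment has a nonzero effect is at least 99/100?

10

Prior odds = 0.0005/0.9995 = 1/1999.
Combined Bayes factor of the evidence already in hand = 0.2 × 25 × 2.1 = 10.5.
Odds after that evidence = (1/1999) × 10.5 = 21/3998.
Target odds = 0.99/0.01 = 99.
Need 2.75ⁿ ≥ 99 ÷ (21/3998) = 131934/7.
2.75⁹ ≈8994.86 falls short of 131934/7 but 2.75¹⁰ ≈24735.9 reaches it, so n = 10.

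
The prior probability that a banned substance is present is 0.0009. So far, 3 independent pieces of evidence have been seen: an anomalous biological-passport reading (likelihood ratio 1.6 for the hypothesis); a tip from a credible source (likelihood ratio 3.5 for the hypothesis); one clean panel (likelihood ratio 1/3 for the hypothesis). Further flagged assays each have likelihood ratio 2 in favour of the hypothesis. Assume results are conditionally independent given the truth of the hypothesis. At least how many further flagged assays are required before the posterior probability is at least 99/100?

16

Prior odds = 0.0009/0.9991 = 9/9991.
Combined Bayes factor of the evidence already in hand = 1.6 × 3.5 × (1/3) = 28/15.
Odds after that evidence = (9/9991) × 28/15 = 84/49955.
Target odds = 0.99/0.01 = 99.
Need 2ⁿ ≥ 99 ÷ (84/49955) = 1648515/28.
2¹⁵ = 32768 falls short of 1648515/28 but 2¹⁶ = 65536 reaches it, so n = 16.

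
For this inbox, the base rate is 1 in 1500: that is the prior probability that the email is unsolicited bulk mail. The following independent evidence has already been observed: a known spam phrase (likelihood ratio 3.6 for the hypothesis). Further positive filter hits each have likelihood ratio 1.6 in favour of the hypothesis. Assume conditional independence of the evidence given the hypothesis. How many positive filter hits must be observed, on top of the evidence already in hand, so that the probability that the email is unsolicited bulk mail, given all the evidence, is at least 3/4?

Prior odds = (1/1500)/(1499/1500) = 1/1499.
Bayes factor of the evidence already in hand = 3.6.
Odds after that evidence = (1/1499) × 3.6 = 18/7495.
Target odds = 0.75/0.25 = 3.
Need 1.6ⁿ ≥ 3 ÷ (18/7495) = 7495/6.
1.6¹⁵ ≈1152.92 falls short of 7495/6 but 1.6¹⁶ ≈1844.67 reaches it, so n = 16.

16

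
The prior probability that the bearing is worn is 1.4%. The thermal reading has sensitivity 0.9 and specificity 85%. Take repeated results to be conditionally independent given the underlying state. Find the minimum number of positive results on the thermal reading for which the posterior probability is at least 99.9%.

Prior odds: 0.014 ÷ 0.986 = 7/493.
False-positive rate = 1 − 0.85 = 0.15; likelihood ratio of a positive = 0.9/0.15 = 6.
Target posterior odds = 0.999/0.001 = 999.
Need (7/493) × 6ⁿ ≥ 999, i.e. 6ⁿ ≥ 492507/7.
6⁶ = 46656 falls short of 492507/7 but 6⁷ = 279936 reaches it, so n = 7.

7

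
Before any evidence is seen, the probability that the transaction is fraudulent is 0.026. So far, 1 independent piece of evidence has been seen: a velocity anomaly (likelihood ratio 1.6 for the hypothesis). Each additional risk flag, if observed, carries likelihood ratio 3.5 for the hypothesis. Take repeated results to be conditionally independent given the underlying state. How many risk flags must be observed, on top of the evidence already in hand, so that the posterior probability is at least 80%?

Prior odds = 0.026/0.974 = 13/487.
Bayes factor of the evidence already in hand = 1.6.
Odds after that evidence = (13/487) × 1.6 = 104/2435.
Target odds = 0.8/0.2 = 4.
Need 3.5ⁿ ≥ 4 ÷ (104/2435) = 2435/26.
3.5³ = 42.875 falls short of 2435/26 but 3.5⁴ = 150.0625 reaches it, so n = 4.

4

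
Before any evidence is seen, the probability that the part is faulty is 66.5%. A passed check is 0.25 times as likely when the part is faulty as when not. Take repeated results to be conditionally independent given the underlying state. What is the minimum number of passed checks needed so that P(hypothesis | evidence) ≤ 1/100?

Prior odds = 0.665/0.335 = 133/67.
Likelihood ratio per passed check = 0.25.
Target odds: 0.01 ÷ 0.99 = 1/99.
Need (133/67) × 0.25ⁿ ≤ 1/99, i.e. 0.25ⁿ ≤ 67/13167.
0.25³ = 0.015625 is still above 67/13167 but 0.25⁴ = 0.00390625 is at or below it, so n = 4.

4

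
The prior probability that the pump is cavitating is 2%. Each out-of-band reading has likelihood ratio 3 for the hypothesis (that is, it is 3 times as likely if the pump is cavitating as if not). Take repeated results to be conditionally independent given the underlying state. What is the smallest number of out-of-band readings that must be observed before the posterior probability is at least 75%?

Prior odds = 0.02/0.98 = 1/49.
Likelihood ratio per out-of-band reading = 3.
Target odds: 0.75 ÷ 0.25 = 3.
Require 3ⁿ ≥ 3 ÷ (1/49) = 147.
3⁴ = 81 falls short of 147 but 3⁵ = 243 reaches it, so n = 5.

5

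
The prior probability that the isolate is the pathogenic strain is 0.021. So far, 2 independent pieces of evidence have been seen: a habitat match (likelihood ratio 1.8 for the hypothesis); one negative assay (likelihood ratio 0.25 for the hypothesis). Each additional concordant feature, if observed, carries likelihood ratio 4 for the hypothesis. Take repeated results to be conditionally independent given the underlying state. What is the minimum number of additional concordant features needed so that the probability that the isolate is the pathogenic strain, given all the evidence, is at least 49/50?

Prior odds = 0.021/0.979 = 21/979.
Combined Bayes factor of the evidence already in hand = 1.8 × 0.25 = 0.45.
Odds after that evidence = (21/979) × 0.45 = 189/19580.
Target odds = 0.98/0.02 = 49.
Need 4ⁿ ≥ 49 ÷ (189/19580) = 137060/27.
4⁶ = 4096 falls short of 137060/27 but 4⁷ = 16384 reaches it, so n = 7.

7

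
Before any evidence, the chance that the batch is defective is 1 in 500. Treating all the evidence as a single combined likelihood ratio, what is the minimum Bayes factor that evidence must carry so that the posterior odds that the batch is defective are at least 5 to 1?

Prior odds = 0.002/0.998 = 1/499.
Target odds = 5.
Required Bayes factor = 5 ÷ (1/499) = 2495.

2495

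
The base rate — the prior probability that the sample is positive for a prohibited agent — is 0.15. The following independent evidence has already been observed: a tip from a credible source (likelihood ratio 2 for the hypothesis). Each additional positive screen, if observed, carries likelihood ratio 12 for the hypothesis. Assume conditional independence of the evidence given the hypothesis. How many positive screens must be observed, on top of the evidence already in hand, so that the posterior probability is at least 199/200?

3

Prior odds = 0.15/0.85 = 3/17.
Bayes factor of the evidence already in hand = 2.
Odds after that evidence = (3/17) × 2 = 6/17.
Target odds = 0.995/0.005 = 199.
Need 12ⁿ ≥ 199 ÷ (6/17) = 3383/6.
12² = 144 falls short of 3383/6 but 12³ = 1728 reaches it, so n = 3.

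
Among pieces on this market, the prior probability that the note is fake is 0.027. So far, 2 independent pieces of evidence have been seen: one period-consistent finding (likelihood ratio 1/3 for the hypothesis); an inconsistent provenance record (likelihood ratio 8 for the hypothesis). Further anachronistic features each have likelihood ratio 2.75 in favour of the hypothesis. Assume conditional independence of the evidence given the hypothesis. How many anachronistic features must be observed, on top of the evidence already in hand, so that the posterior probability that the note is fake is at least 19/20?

6

Prior odds = 0.027/0.973 = 27/973.
Combined Bayes factor of the evidence already in hand = (1/3) × 8 = 8/3.
Odds after that evidence = (27/973) × 8/3 = 72/973.
Target odds = 0.95/0.05 = 19.
Need 2.75ⁿ ≥ 19 ÷ (72/973) = 18487/72.
2.75⁵ = 161051/1024 falls short of 18487/72 but 2.75⁶ = 1771561/4096 reaches it, so n = 6.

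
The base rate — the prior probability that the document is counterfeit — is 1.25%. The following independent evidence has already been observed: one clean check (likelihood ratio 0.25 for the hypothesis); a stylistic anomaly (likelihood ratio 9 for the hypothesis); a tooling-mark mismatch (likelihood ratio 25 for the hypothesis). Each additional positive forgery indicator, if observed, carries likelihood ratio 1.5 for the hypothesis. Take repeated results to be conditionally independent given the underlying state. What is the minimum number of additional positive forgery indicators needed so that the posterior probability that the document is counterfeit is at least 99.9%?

18

Prior odds = 0.0125/0.9875 = 1/79.
Combined Bayes factor of the evidence already in hand = 0.25 × 9 × 25 = 56.25.
Odds after that evidence = (1/79) × 56.25 = 225/316.
Target odds = 0.999/0.001 = 999.
Need 1.5ⁿ ≥ 999 ÷ (225/316) = 1403.04.
1.5¹⁷ = 129140163/131072 falls short of 1403.04 but 1.5¹⁸ = 387420489/262144 reaches it, so n = 18.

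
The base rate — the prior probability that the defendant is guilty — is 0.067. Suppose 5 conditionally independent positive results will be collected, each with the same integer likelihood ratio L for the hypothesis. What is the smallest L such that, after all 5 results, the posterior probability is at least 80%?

3

Prior odds = 0.067/0.933 = 67/933.
Target odds = 0.8/0.2 = 4.
Need L⁵ ≥ 4 ÷ (67/933) = 3732/67.
2⁵ = 32 < 3732/67 ≤ 243 = 3⁵, so L = 3.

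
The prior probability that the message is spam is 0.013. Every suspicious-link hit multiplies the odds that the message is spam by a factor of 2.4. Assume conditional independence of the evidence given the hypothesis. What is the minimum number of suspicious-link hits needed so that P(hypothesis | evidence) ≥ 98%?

10

Prior odds = 0.013/0.987 = 13/987.
Likelihood ratio per suspicious-link hit = 2.4.
Target odds: 0.98 ÷ 0.02 = 49.
Require 2.4ⁿ ≥ 49 ÷ (13/987) = 48363/13.
2.4⁹ ≈2641.81 falls short of 48363/13 but 2.4¹⁰ ≈6340.34 reaches it, so n = 10.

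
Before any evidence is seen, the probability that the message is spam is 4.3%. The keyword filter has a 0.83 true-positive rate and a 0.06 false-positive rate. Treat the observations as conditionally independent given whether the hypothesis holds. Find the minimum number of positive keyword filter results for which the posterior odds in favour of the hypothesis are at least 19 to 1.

Prior odds: 0.043 ÷ 0.957 = 43/957.
Likelihood ratio of a positive result = 0.83/0.06 = 83/6.
Target odds = 19.
Need (43/957) × (83/6)ⁿ ≥ 19, i.e. (83/6)ⁿ ≥ 18183/43.
(83/6)² = 6889/36 falls short of 18183/43 but (83/6)³ = 571787/216 reaches it, so n = 3.

3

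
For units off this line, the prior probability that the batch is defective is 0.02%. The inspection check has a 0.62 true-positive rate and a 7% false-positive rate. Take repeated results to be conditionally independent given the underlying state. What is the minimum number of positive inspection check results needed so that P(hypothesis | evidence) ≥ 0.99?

7

Prior odds: 0.0002 ÷ 0.9998 = 1/4999.
Likelihood ratio of a positive result = 0.62/0.07 = 62/7.
Target posterior odds = 0.99/0.01 = 99.
Require (62/7)ⁿ ≥ 99 ÷ (1/4999) = 494901.
(62/7)⁶ ≈482794 falls short of 494901 but (62/7)⁷ ≈4.27618e+06 reaches it, so n = 7.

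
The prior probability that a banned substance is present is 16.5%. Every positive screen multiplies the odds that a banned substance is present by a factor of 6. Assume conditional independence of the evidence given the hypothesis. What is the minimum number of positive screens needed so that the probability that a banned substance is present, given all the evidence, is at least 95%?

Prior odds = 0.165/0.835 = 33/167.
Likelihood ratio per positive screen = 6.
Target posterior odds = 0.95/0.05 = 19.
Require 6ⁿ ≥ 19 ÷ (33/167) = 3173/33.
6² = 36 falls short of 3173/33 but 6³ = 216 reaches it, so n = 3.

3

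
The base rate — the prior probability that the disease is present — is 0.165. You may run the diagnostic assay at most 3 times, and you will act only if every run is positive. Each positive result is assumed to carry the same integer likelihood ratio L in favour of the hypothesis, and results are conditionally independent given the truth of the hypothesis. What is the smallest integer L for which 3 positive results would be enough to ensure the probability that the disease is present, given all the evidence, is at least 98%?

Prior odds = 0.165/0.835 = 33/167.
Target odds = 0.98/0.02 = 49.
Need L³ ≥ 49 ÷ (33/167) = 8183/33.
6³ = 216 < 8183/33 ≤ 343 = 7³, so L = 7.

7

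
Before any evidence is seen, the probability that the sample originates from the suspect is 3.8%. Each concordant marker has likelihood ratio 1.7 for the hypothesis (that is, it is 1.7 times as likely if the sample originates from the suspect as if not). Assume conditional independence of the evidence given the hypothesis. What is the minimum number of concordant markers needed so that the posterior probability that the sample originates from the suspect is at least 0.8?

9

Prior odds: 0.038 ÷ 0.962 = 19/481.
Likelihood ratio per concordant marker = 1.7.
Target odds: 0.8 ÷ 0.2 = 4.
Need (19/481) × 1.7ⁿ ≥ 4, i.e. 1.7ⁿ ≥ 1924/19.
1.7⁸ ≈69.7576 falls short of 1924/19 but 1.7⁹ ≈118.588 reaches it, so n = 9.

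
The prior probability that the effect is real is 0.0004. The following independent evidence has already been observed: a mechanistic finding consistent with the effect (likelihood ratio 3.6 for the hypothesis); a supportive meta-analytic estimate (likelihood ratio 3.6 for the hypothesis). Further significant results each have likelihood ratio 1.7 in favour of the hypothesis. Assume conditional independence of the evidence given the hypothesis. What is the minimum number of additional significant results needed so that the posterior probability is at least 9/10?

15

Prior odds = 0.0004/0.9996 = 1/2499.
Combined Bayes factor of the evidence already in hand = 3.6 × 3.6 = 12.96.
Odds after that evidence = (1/2499) × 12.96 = 108/20825.
Target odds = 0.9/0.1 = 9.
Need 1.7ⁿ ≥ 9 ÷ (108/20825) = 20825/12.
1.7¹⁴ ≈1683.78 falls short of 20825/12 but 1.7¹⁵ ≈2862.42 reaches it, so n = 15.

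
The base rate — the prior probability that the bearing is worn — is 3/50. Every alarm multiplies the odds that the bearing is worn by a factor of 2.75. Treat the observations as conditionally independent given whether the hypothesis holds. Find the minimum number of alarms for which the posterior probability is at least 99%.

Prior odds: 0.06 ÷ 0.94 = 3/47.
Likelihood ratio per alarm = 2.75.
Target posterior odds = 0.99/0.01 = 99.
Need (3/47) × 2.75ⁿ ≥ 99, i.e. 2.75ⁿ ≥ 1551.
2.75⁷ = 19487171/16384 falls short of 1551 but 2.75⁸ = 214358881/65536 reaches it, so n = 8.

8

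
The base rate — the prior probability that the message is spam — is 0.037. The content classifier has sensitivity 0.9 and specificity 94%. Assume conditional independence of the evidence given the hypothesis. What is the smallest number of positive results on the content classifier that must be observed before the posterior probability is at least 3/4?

Prior odds: 0.037 ÷ 0.963 = 37/963.
False-positive rate = 1 − 0.94 = 0.06; likelihood ratio of a positive = 0.9/0.06 = 15.
Target posterior odds = 0.75/0.25 = 3.
Need (37/963) × 15ⁿ ≥ 3, i.e. 15ⁿ ≥ 2889/37.
15¹ = 15 falls short of 2889/37 but 15² = 225 reaches it, so n = 2.

2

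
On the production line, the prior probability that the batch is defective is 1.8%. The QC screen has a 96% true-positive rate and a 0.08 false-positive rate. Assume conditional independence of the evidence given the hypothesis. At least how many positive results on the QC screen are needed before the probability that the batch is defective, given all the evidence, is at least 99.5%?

4

Prior odds = 0.018/0.982 = 9/491.
Likelihood ratio of a positive result = 0.96/0.08 = 12.
Target posterior odds = 0.995/0.005 = 199.
Require 12ⁿ ≥ 199 ÷ (9/491) = 97709/9.
12³ = 1728 falls short of 97709/9 but 12⁴ = 20736 reaches it, so n = 4.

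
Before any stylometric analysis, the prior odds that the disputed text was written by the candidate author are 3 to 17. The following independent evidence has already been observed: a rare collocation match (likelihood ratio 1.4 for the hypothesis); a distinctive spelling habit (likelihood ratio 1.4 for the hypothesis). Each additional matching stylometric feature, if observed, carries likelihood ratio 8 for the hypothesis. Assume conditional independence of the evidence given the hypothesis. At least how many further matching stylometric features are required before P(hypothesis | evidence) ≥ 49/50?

3

Prior odds = 3/17.
Combined Bayes factor of the evidence already in hand = 1.4 × 1.4 = 1.96.
Odds after that evidence = (3/17) × 1.96 = 147/425.
Target odds = 0.98/0.02 = 49.
Need 8ⁿ ≥ 49 ÷ (147/425) = 425/3.
8² = 64 falls short of 425/3 but 8³ = 512 reaches it, so n = 3.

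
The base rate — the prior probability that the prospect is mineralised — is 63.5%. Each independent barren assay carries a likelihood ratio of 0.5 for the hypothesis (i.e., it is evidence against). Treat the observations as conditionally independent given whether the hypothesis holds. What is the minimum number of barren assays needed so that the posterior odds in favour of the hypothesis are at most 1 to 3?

Prior odds = 0.635/0.365 = 127/73.
Likelihood ratio per barren assay = 0.5.
Target odds = 1/3.
Need (127/73) × 0.5ⁿ ≤ 1/3, i.e. 0.5ⁿ ≤ 73/381.
0.5² = 0.25 is still above 73/381 but 0.5³ = 0.125 is at or below it, so n = 3.

3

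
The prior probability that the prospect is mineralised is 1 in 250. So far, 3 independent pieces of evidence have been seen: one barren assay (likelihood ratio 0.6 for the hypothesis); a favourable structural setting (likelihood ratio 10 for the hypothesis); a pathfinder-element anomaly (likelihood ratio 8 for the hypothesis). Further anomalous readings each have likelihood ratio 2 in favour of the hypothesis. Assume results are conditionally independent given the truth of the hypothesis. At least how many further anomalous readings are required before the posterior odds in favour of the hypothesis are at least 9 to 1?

6

Prior odds = 0.004/0.996 = 1/249.
Combined Bayes factor of the evidence already in hand = 0.6 × 10 × 8 = 48.
Odds after that evidence = (1/249) × 48 = 16/83.
Target odds = 9.
Need 2ⁿ ≥ 9 ÷ (16/83) = 46.6875.
2⁵ = 32 falls short of 46.6875 but 2⁶ = 64 reaches it, so n = 6.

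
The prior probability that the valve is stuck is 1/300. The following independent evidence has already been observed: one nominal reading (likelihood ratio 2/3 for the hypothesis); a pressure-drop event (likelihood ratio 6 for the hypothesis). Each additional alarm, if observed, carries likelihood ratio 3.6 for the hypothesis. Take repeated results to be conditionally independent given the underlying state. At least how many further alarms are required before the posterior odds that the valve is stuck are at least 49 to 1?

7

Prior odds = (1/300)/(299/300) = 1/299.
Combined Bayes factor of the evidence already in hand = (2/3) × 6 = 4.
Odds after that evidence = (1/299) × 4 = 4/299.
Target odds = 49.
Need 3.6ⁿ ≥ 49 ÷ (4/299) = 3662.75.
3.6⁶ = 34012224/15625 falls short of 3662.75 but 3.6⁷ = 612220032/78125 reaches it, so n = 7.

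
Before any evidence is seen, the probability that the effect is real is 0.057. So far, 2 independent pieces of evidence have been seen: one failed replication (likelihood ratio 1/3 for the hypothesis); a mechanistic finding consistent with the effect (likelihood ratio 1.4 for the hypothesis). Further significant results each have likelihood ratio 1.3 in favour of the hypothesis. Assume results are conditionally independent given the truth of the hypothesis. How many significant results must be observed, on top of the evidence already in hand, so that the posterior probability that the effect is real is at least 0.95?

Prior odds = 0.057/0.943 = 57/943.
Combined Bayes factor of the evidence already in hand = (1/3) × 1.4 = 7/15.
Odds after that evidence = (57/943) × 7/15 = 133/4715.
Target odds = 0.95/0.05 = 19.
Need 1.3ⁿ ≥ 19 ÷ (133/4715) = 4715/7.
1.3²⁴ ≈542.801 falls short of 4715/7 but 1.3²⁵ ≈705.641 reaches it, so n = 25.

25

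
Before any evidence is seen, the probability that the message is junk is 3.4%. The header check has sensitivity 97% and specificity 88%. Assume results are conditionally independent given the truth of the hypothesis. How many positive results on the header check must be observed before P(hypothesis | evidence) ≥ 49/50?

4

Prior odds = 0.034/0.966 = 17/483.
False-positive rate = 1 − 0.88 = 0.12; likelihood ratio of a positive = 0.97/0.12 = 97/12.
Target odds: 0.98 ÷ 0.02 = 49.
Need (17/483) × (97/12)ⁿ ≥ 49, i.e. (97/12)ⁿ ≥ 23667/17.
(97/12)³ = 912673/1728 falls short of 23667/17 but (97/12)⁴ = 88529281/20736 reaches it, so n = 4.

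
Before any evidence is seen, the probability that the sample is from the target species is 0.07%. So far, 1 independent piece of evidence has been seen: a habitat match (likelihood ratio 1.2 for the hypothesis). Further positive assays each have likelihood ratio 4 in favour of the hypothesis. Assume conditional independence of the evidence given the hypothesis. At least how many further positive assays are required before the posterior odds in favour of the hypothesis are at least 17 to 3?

7

Prior odds = 0.0007/0.9993 = 7/9993.
Bayes factor of the evidence already in hand = 1.2.
Odds after that evidence = (7/9993) × 1.2 = 14/16655.
Target odds = 17/3.
Need 4ⁿ ≥ 17/3 ÷ (14/16655) = 283135/42.
4⁶ = 4096 falls short of 283135/42 but 4⁷ = 16384 reaches it, so n = 7.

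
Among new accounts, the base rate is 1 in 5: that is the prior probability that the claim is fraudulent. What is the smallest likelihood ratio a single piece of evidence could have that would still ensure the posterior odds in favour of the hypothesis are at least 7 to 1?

28

Prior odds = 0.2/0.8 = 0.25.
Target odds = 7.
Required Bayes factor = 7 ÷ 0.25 = 28.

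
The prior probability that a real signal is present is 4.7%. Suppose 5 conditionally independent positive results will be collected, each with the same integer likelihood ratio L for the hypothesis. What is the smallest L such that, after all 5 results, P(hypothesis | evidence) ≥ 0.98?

4

Prior odds = 0.047/0.953 = 47/953.
Target odds = 0.98/0.02 = 49.
Need L⁵ ≥ 49 ÷ (47/953) = 46697/47.
3⁵ = 243 < 46697/47 ≤ 1024 = 4⁵, so L = 4.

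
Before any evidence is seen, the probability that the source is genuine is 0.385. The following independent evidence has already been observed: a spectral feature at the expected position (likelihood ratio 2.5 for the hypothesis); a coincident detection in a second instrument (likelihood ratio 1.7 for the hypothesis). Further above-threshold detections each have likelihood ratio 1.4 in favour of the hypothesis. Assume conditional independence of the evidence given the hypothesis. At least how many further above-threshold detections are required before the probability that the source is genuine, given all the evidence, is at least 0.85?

Prior odds = 0.385/0.615 = 77/123.
Combined Bayes factor of the evidence already in hand = 2.5 × 1.7 = 4.25.
Odds after that evidence = (77/123) × 4.25 = 1309/492.
Target odds = 0.85/0.15 = 17/3.
Need 1.4ⁿ ≥ 17/3 ÷ (1309/492) = 164/77.
1.4² = 1.96 falls short of 164/77 but 1.4³ = 2.744 reaches it, so n = 3.

3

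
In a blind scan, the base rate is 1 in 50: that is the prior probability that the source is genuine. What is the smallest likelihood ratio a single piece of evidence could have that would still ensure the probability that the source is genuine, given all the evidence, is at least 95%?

931

Prior odds = 0.02/0.98 = 1/49.
Target odds = 0.95/0.05 = 19.
Required Bayes factor = 19 ÷ (1/49) = 931.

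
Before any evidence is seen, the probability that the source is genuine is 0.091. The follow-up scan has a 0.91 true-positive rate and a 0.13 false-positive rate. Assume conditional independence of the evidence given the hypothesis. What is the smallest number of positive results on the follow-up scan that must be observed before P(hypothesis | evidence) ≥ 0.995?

4

Prior odds = 0.091/0.909 = 91/909.
Likelihood ratio of a positive result = 0.91/0.13 = 7.
Target posterior odds = 0.995/0.005 = 199.
Require 7ⁿ ≥ 199 ÷ (91/909) = 180891/91.
7³ = 343 falls short of 180891/91 but 7⁴ = 2401 reaches it, so n = 4.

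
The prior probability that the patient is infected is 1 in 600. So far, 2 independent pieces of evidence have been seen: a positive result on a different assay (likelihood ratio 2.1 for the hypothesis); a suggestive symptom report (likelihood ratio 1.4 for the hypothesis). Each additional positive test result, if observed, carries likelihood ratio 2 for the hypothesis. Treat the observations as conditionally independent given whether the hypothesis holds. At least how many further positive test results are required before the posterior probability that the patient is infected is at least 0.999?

18

Prior odds = (1/600)/(599/600) = 1/599.
Combined Bayes factor of the evidence already in hand = 2.1 × 1.4 = 2.94.
Odds after that evidence = (1/599) × 2.94 = 147/29950.
Target odds = 0.999/0.001 = 999.
Need 2ⁿ ≥ 999 ÷ (147/29950) = 9973350/49.
2¹⁷ = 131072 falls short of 9973350/49 but 2¹⁸ = 262144 reaches it, so n = 18.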